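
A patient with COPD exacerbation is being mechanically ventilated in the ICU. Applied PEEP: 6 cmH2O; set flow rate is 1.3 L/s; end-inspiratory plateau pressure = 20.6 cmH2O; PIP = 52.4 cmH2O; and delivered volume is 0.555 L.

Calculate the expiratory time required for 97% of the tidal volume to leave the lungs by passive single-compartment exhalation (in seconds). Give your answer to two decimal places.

3.26

R = (PIP − Pplat)/V̇ = (52.4 − 20.6) / 1.3 = 31.8/1.3 = 24.462 cmH2O·s/L.
C = Vt/(Pplat − PEEP) = 555.0 / (20.6 − 6) = 555.0/14.6 = 38.014 mL/cmH2O.
τ = R × C = 24.462 × 0.03801 L/cmH2O = 0.9298 s.
t = −τ·ln(1 − 0.97) = −0.9298·ln(0.03) = 3.26 s.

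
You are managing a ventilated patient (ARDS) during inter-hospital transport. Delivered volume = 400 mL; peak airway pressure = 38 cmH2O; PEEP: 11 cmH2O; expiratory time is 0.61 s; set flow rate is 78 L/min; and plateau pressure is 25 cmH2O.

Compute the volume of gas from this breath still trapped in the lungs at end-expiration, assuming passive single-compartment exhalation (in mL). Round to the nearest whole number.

Flow: 78 L/min ÷ 60 = 1.3 L/s.
R = (PIP − Pplat)/V̇ = (38 − 25) / 1.3 = 13.0/1.3 = 10.0 cmH2O·s/L.
C = Vt/(Pplat − PEEP) = 400.0 / (25 − 11) = 400.0/14.0 = 28.571 mL/cmH2O.
τ = R × C = 10.0 × 0.02857 L/cmH2O = 0.2857 s.
Fraction remaining = e^(−Te/τ) = e^(−0.61/0.2857) = 0.1182.
Trapped volume = 400.0 × 0.1182 = 47.28 mL.

47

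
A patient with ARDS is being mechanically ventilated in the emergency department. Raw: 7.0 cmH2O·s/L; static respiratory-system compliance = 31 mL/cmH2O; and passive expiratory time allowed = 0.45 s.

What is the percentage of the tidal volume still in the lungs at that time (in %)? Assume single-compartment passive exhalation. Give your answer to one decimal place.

τ = R × C = 7.0 × 31 mL/cmH2O = 7.0 × 0.031 L/cmH2O = 0.217 s.
Passive exhalation: V(t)/V₀ = e^(−t/τ) = e^(−0.45/0.217) = 0.1257.
Fraction remaining = 0.1257 → 12.57%.

12.6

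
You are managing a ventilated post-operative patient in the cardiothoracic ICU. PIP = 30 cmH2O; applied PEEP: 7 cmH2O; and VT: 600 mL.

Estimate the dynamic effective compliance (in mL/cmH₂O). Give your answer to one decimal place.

26.1

Dynamic compliance = Vt / (PIP − PEEP) = 600 / (30 − 7) = 600 / 23.0 = 26.087 mL/cmH2O.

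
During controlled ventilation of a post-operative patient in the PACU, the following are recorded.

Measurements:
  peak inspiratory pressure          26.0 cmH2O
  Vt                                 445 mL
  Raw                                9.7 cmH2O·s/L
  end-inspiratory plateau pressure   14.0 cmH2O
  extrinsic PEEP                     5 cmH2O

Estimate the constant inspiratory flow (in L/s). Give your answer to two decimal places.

flow = (PIP − Pplat) / Raw = 12.0 / 9.7 = 1.237 L/s.

1.24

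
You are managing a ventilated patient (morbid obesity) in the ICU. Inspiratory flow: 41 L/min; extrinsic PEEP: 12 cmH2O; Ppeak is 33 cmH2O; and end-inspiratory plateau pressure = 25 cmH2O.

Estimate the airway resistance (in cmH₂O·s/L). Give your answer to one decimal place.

Flow: 41 L/min ÷ 60 = 0.6833 L/s.
Raw = (PIP − Pplat) / flow = (33 − 25) / 0.6833 = 8.0 / 0.6833 = 11.708 cmH2O·s/L.

11.7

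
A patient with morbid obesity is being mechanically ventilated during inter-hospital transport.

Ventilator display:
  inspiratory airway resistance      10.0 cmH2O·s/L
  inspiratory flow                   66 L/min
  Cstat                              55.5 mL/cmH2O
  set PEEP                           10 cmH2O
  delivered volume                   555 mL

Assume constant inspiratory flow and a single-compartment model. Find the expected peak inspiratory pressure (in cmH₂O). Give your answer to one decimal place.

31.0

Flow: 66 L/min ÷ 60 = 1.1 L/s.
Equation of motion (constant flow): PIP = Vt/C + R·V̇ + PEEP.
PIP = 555/55.5 + 10.0×1.1 + 10 = 10.0 + 11.0 + 10 = 31.0 cmH2O.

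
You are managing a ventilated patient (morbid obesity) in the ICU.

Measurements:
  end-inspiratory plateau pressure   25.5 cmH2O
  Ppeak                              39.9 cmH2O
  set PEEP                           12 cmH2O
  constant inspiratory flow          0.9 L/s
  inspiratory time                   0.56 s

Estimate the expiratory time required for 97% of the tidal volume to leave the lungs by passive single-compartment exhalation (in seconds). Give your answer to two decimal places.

Vt = flow × Ti = 0.9 L/s × 0.56 s × 1000 mL/L = 504.0 mL.
R = (PIP − Pplat)/V̇ = (39.9 − 25.5) / 0.9 = 14.4/0.9 = 16.0 cmH2O·s/L.
C = Vt/(Pplat − PEEP) = 504.0 / (25.5 − 12) = 504.0/13.5 = 37.333 mL/cmH2O.
τ = R × C = 16.0 × 0.03733 L/cmH2O = 0.5973 s.
t = −τ·ln(1 − 0.97) = −0.5973·ln(0.03) = 2.094 s.

2.09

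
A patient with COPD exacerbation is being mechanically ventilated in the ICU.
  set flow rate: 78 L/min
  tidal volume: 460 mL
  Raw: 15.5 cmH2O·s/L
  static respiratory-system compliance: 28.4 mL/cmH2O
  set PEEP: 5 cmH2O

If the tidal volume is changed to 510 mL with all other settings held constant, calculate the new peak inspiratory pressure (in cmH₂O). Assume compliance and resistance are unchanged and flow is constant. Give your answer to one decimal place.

43.1

Flow: 78 L/min ÷ 60 = 1.3 L/s.
PIP = Vt/C + R·V̇ + PEEP (constant-flow equation of motion).
Only the elastic term changes: ΔPIP = ΔVt / C = (510 − 460) / 28.4 = 1.761 cmH2O.
Original PIP = 460/28.4 + 15.5×1.3 + 5 = 41.347 cmH2O; new PIP = 41.347 + (1.761) = 43.108 cmH2O.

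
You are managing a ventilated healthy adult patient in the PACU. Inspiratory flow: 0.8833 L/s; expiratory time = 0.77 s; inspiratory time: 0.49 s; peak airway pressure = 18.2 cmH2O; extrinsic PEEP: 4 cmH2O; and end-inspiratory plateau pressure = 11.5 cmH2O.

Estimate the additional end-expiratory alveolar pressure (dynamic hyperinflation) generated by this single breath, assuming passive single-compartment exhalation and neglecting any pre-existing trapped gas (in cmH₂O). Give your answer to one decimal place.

Vt = flow × Ti = 0.8833 L/s × 0.49 s × 1000 mL/L = 432.82 mL.
R = (PIP − Pplat)/V̇ = (18.2 − 11.5) / 0.8833 = 6.7/0.8833 = 7.585 cmH2O·s/L.
C = Vt/(Pplat − PEEP) = 432.82 / (11.5 − 4) = 432.82/7.5 = 57.709 mL/cmH2O.
τ = R × C = 7.585 × 0.05771 L/cmH2O = 0.4377 s.
Fraction remaining = e^(−Te/τ) = e^(−0.77/0.4377) = 0.1722; trapped volume = 432.82 × 0.1722 = 74.532 mL.
Additional alveolar pressure from trapping ≈ V_trapped / C = 74.532 / 57.709 = 1.292 cmH2O.

1.3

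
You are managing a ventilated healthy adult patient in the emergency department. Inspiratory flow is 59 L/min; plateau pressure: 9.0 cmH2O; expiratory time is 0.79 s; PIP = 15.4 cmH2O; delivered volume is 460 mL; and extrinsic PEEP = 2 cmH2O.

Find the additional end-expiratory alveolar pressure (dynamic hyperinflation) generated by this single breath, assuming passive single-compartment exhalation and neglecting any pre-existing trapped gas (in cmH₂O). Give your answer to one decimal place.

1.1

Flow: 59 L/min ÷ 60 = 0.9833 L/s.
R = (PIP − Pplat)/V̇ = (15.4 − 9.0) / 0.9833 = 6.4/0.9833 = 6.509 cmH2O·s/L.
C = Vt/(Pplat − PEEP) = 460.0 / (9.0 − 2) = 460.0/7.0 = 65.714 mL/cmH2O.
τ = R × C = 6.509 × 0.06571 L/cmH2O = 0.4277 s.
Fraction remaining = e^(−Te/τ) = e^(−0.79/0.4277) = 0.1577; trapped volume = 460.0 × 0.1577 = 72.542 mL.
Additional alveolar pressure from trapping ≈ V_trapped / C = 72.542 / 65.714 = 1.104 cmH2O.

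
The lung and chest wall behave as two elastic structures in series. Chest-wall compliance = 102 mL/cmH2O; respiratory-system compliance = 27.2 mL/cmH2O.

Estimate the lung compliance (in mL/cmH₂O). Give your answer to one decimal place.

1/CL = 1/Crs − 1/Ccw.
1/CL = 1/27.2 − 1/102 = 0.02696.
CL = 37.092 mL/cmH2O.

37.1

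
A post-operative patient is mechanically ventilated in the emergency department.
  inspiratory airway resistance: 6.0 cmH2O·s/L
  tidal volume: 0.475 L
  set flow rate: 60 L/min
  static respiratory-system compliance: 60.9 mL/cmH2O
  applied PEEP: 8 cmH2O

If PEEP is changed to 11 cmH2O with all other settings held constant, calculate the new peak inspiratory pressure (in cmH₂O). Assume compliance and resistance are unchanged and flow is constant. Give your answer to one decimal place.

24.8

Flow: 60 L/min ÷ 60 = 1 L/s.
PIP = Vt/C + R·V̇ + PEEP (constant-flow equation of motion).
Only the baseline term changes: ΔPIP = ΔPEEP = 11 − 8 = 3.0 cmH2O.
Original PIP = 475/60.9 + 6.0×1 + 8 = 21.8 cmH2O; new PIP = 21.8 + (3.0) = 24.8 cmH2O.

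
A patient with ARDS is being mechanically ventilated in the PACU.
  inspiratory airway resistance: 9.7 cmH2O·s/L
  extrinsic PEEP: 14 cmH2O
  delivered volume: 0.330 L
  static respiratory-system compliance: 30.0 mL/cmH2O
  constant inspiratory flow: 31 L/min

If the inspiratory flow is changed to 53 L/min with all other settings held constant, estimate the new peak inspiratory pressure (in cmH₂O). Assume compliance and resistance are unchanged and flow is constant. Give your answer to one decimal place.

Flow: 31 L/min ÷ 60 = 0.5167 L/s.
New flow: 53 L/min ÷ 60 = 0.8833 L/s.
PIP = Vt/C + R·V̇ + PEEP (constant-flow equation of motion).
Only the resistive term changes: ΔPIP = R × ΔV̇ = 9.7 × (0.8833 − 0.5167) = 9.7 × 0.3666 = 3.556 cmH2O.
Original PIP = 330/30.0 + 9.7×0.5167 + 14 = 30.012 cmH2O; new PIP = 30.012 + (3.556) = 33.568 cmH2O.

33.6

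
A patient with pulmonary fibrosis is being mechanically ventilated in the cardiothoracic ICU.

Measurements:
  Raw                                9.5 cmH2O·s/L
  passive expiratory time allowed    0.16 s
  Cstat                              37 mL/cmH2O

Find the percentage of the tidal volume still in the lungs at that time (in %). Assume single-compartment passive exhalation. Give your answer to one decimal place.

τ = R × C = 9.5 × 37 mL/cmH2O = 9.5 × 0.037 L/cmH2O = 0.3515 s.
Passive exhalation: V(t)/V₀ = e^(−t/τ) = e^(−0.16/0.3515) = 0.6343.
Fraction remaining = 0.6343 → 63.43%.

63.4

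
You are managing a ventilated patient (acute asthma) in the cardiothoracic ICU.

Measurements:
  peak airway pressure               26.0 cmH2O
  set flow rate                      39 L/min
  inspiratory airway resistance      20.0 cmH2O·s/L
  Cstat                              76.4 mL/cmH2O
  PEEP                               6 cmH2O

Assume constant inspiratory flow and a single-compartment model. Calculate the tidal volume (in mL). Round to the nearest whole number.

Flow: 39 L/min ÷ 60 = 0.65 L/s.
Equation of motion (constant flow): PIP = Vt/C + R·V̇ + PEEP.
Vt/C = PIP − R·V̇ − PEEP = 26.0 − 13.0 − 6 = 7.0 cmH2O.
Vt = C × 7.0 = 76.4 × 7.0 = 534.8 mL.

535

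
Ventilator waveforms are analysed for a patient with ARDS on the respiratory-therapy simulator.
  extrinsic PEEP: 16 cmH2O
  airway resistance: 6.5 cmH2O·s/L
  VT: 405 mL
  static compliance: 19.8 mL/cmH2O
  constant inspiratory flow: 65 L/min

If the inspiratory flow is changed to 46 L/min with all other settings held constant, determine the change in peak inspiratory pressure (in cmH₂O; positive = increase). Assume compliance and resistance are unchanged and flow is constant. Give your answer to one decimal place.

Flow: 65 L/min ÷ 60 = 1.0833 L/s.
New flow: 46 L/min ÷ 60 = 0.7667 L/s.
PIP = Vt/C + R·V̇ + PEEP (constant-flow equation of motion).
Only the resistive term changes: ΔPIP = R × ΔV̇ = 6.5 × (0.7667 − 1.0833) = 6.5 × -0.3166 = -2.058 cmH2O.

-2.1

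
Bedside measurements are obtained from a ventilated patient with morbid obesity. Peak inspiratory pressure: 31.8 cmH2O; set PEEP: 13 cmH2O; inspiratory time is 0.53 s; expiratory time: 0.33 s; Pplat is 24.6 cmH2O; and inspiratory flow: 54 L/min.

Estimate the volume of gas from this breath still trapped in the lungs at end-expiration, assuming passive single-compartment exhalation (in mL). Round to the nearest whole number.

Flow: 54 L/min ÷ 60 = 0.9 L/s.
Vt = flow × Ti = 0.9 L/s × 0.53 s × 1000 mL/L = 477.0 mL.
R = (PIP − Pplat)/V̇ = (31.8 − 24.6) / 0.9 = 7.2/0.9 = 8.0 cmH2O·s/L.
C = Vt/(Pplat − PEEP) = 477.0 / (24.6 − 13) = 477.0/11.6 = 41.121 mL/cmH2O.
τ = R × C = 8.0 × 0.04112 L/cmH2O = 0.329 s.
Fraction remaining = e^(−Te/τ) = e^(−0.33/0.329) = 0.3668.
Trapped volume = 477.0 × 0.3668 = 174.96 mL.

175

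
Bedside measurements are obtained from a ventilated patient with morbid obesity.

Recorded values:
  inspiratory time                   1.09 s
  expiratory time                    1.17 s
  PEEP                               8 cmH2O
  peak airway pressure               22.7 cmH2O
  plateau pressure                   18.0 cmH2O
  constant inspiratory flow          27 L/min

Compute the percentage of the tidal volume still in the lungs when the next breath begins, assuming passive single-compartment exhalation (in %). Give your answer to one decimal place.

10.2

Flow: 27 L/min ÷ 60 = 0.45 L/s.
Vt = flow × Ti = 0.45 L/s × 1.09 s × 1000 mL/L = 490.5 mL.
R = (PIP − Pplat)/V̇ = (22.7 − 18.0) / 0.45 = 4.7/0.45 = 10.444 cmH2O·s/L.
C = Vt/(Pplat − PEEP) = 490.5 / (18.0 − 8) = 490.5/10.0 = 49.05 mL/cmH2O.
τ = R × C = 10.444 × 0.04905 L/cmH2O = 0.5123 s.
Fraction remaining at end-expiration = e^(−Te/τ) = e^(−1.17/0.5123) = 0.1019 → 10.19%.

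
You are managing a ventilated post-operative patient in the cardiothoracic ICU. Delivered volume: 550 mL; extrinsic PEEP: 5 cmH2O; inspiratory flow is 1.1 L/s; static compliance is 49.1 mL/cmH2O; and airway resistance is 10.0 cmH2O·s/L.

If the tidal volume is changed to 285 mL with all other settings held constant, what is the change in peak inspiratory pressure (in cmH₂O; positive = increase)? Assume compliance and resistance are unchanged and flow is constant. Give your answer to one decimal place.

PIP = Vt/C + R·V̇ + PEEP (constant-flow equation of motion).
Only the elastic term changes: ΔPIP = ΔVt / C = (285 − 550) / 49.1 = -5.397 cmH2O.

-5.4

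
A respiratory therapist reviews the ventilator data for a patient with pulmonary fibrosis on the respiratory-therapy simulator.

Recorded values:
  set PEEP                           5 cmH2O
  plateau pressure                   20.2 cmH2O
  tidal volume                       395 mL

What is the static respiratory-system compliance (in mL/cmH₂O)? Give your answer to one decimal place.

26.0

Cstat = Vt / (Pplat − PEEP) = 395 / (20.2 − 5) = 395 / 15.2 = 25.987 mL/cmH2O.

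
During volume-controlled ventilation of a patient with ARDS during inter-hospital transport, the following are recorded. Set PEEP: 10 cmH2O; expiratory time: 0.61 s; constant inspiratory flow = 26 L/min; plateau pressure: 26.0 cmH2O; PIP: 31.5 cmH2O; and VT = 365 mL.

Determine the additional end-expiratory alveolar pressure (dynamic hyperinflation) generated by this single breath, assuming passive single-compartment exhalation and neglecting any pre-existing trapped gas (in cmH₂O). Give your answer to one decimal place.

Flow: 26 L/min ÷ 60 = 0.4333 L/s.
R = (PIP − Pplat)/V̇ = (31.5 − 26.0) / 0.4333 = 5.5/0.4333 = 12.693 cmH2O·s/L.
C = Vt/(Pplat − PEEP) = 365.0 / (26.0 − 10) = 365.0/16.0 = 22.813 mL/cmH2O.
τ = R × C = 12.693 × 0.02281 L/cmH2O = 0.2895 s.
Fraction remaining = e^(−Te/τ) = e^(−0.61/0.2895) = 0.1216; trapped volume = 365.0 × 0.1216 = 44.384 mL.
Additional alveolar pressure from trapping ≈ V_trapped / C = 44.384 / 22.813 = 1.946 cmH2O.

1.9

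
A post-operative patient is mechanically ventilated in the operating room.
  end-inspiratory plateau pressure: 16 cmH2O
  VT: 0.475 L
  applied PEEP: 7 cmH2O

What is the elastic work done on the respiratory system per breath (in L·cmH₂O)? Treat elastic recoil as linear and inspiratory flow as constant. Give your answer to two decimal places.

2.14

Elastic work ≈ ½ × (Pplat − PEEP) × Vt = 0.5 × (16 − 7) × 0.475 L = 0.5 × 9.0 × 0.475 = 2.138 L·cmH2O.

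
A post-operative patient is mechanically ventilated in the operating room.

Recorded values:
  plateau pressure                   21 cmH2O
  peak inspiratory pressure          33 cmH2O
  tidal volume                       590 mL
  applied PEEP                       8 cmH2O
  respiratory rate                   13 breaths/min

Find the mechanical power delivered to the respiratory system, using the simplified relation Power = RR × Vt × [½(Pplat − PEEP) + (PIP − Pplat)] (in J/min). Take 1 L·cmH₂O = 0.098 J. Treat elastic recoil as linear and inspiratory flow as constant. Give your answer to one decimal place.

Per-breath work = Vt × [½(Pplat−PEEP) + (PIP−Pplat)] = 0.590 × [0.5×13.0 + 12.0] = 0.590 × 18.5 = 10.915 L·cmH2O.
Power = 13 × 10.915 = 141.9 L·cmH2O/min.
× 0.098 J/(L·cmH2O) → 13.906 J/min.

13.9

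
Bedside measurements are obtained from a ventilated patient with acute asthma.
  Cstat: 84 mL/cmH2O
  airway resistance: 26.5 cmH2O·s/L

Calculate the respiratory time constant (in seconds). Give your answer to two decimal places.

2.23

τ = R × C = 26.5 × 84 mL/cmH2O = 26.5 × 0.084 L/cmH2O = 2.226 s.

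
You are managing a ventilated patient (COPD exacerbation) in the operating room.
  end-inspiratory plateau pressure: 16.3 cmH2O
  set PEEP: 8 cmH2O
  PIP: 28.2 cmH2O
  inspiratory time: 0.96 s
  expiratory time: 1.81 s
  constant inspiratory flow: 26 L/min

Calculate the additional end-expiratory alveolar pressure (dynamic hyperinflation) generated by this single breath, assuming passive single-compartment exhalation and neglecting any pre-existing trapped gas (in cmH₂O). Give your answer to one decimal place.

Flow: 26 L/min ÷ 60 = 0.4333 L/s.
Vt = flow × Ti = 0.4333 L/s × 0.96 s × 1000 mL/L = 415.97 mL.
R = (PIP − Pplat)/V̇ = (28.2 − 16.3) / 0.4333 = 11.9/0.4333 = 27.464 cmH2O·s/L.
C = Vt/(Pplat − PEEP) = 415.97 / (16.3 − 8) = 415.97/8.3 = 50.117 mL/cmH2O.
τ = R × C = 27.464 × 0.05012 L/cmH2O = 1.376 s.
Fraction remaining = e^(−Te/τ) = e^(−1.81/1.376) = 0.2684; trapped volume = 415.97 × 0.2684 = 111.65 mL.
Additional alveolar pressure from trapping ≈ V_trapped / C = 111.65 / 50.117 = 2.228 cmH2O.

2.2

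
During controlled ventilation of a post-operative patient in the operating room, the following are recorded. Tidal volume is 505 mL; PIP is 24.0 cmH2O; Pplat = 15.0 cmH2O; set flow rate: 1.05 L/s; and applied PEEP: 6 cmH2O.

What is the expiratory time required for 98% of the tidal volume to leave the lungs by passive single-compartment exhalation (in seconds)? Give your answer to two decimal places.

R = (PIP − Pplat)/V̇ = (24.0 − 15.0) / 1.05 = 9.0/1.05 = 8.571 cmH2O·s/L.
C = Vt/(Pplat − PEEP) = 505.0 / (15.0 − 6) = 505.0/9.0 = 56.111 mL/cmH2O.
τ = R × C = 8.571 × 0.05611 L/cmH2O = 0.4809 s.
t = −τ·ln(1 − 0.98) = −0.4809·ln(0.02) = 1.881 s.

1.88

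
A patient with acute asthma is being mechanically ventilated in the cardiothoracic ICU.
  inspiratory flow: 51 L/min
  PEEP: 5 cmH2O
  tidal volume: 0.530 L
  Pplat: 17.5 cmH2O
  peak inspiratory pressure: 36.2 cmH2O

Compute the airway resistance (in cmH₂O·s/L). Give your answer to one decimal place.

Flow: 51 L/min ÷ 60 = 0.85 L/s.
Raw = (PIP − Pplat) / flow = (36.2 − 17.5) / 0.85 = 18.7 / 0.85 = 22.0 cmH2O·s/L.

22.0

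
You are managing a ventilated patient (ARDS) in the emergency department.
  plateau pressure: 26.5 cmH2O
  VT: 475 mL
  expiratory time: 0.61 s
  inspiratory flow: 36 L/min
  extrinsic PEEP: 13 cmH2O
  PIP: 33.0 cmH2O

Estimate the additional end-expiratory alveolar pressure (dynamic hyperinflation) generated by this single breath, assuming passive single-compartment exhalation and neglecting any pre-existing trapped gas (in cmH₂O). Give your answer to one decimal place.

Flow: 36 L/min ÷ 60 = 0.6 L/s.
R = (PIP − Pplat)/V̇ = (33.0 − 26.5) / 0.6 = 6.5/0.6 = 10.833 cmH2O·s/L.
C = Vt/(Pplat − PEEP) = 475.0 / (26.5 − 13) = 475.0/13.5 = 35.185 mL/cmH2O.
τ = R × C = 10.833 × 0.03519 L/cmH2O = 0.3812 s.
Fraction remaining = e^(−Te/τ) = e^(−0.61/0.3812) = 0.2019; trapped volume = 475.0 × 0.2019 = 95.903 mL.
Additional alveolar pressure from trapping ≈ V_trapped / C = 95.903 / 35.185 = 2.726 cmH2O.

2.7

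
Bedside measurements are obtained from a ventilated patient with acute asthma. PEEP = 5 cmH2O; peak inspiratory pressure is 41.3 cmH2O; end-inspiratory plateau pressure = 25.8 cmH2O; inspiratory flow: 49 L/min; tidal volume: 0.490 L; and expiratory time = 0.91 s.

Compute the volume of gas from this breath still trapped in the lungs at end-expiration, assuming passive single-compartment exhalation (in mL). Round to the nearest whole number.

64

Flow: 49 L/min ÷ 60 = 0.8167 L/s.
R = (PIP − Pplat)/V̇ = (41.3 − 25.8) / 0.8167 = 15.5/0.8167 = 18.979 cmH2O·s/L.
C = Vt/(Pplat − PEEP) = 490.0 / (25.8 − 5) = 490.0/20.8 = 23.558 mL/cmH2O.
τ = R × C = 18.979 × 0.02356 L/cmH2O = 0.4471 s.
Fraction remaining = e^(−Te/τ) = e^(−0.91/0.4471) = 0.1306.
Trapped volume = 490.0 × 0.1306 = 63.994 mL.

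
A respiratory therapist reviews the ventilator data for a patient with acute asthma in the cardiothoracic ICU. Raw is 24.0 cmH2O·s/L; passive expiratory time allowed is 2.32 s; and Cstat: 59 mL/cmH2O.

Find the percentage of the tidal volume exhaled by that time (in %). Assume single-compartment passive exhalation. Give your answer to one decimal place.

80.6

τ = R × C = 24.0 × 59 mL/cmH2O = 24.0 × 0.059 L/cmH2O = 1.416 s.
Passive exhalation: V(t)/V₀ = e^(−t/τ) = e^(−2.32/1.416) = 0.1943.
Fraction exhaled = 1 − 0.1943 = 0.8057 → 80.57%.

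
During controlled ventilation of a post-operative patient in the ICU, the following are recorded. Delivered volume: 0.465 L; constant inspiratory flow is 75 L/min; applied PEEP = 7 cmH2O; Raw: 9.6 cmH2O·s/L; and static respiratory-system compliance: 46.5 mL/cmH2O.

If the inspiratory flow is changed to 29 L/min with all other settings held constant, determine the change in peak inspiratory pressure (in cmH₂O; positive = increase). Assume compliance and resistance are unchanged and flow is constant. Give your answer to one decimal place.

-7.4

Flow: 75 L/min ÷ 60 = 1.25 L/s.
New flow: 29 L/min ÷ 60 = 0.4833 L/s.
PIP = Vt/C + R·V̇ + PEEP (constant-flow equation of motion).
Only the resistive term changes: ΔPIP = R × ΔV̇ = 9.6 × (0.4833 − 1.25) = 9.6 × -0.7667 = -7.36 cmH2O.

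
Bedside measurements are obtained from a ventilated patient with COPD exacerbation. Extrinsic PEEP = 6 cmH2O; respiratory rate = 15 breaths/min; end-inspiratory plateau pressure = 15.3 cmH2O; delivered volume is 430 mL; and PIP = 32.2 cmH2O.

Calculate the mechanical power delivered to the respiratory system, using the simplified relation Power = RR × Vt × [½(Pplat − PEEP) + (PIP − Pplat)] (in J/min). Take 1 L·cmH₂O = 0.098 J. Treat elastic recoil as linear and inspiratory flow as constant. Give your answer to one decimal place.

13.6

Per-breath work = Vt × [½(Pplat−PEEP) + (PIP−Pplat)] = 0.430 × [0.5×9.3 + 16.9] = 0.430 × 21.55 = 9.267 L·cmH2O.
Power = 15 × 9.267 = 139.01 L·cmH2O/min.
× 0.098 J/(L·cmH2O) → 13.623 J/min.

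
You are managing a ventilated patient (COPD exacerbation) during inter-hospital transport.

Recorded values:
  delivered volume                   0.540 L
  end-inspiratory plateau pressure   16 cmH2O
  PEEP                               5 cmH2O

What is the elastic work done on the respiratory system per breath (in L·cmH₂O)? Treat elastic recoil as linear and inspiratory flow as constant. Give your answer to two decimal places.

2.97

Elastic work ≈ ½ × (Pplat − PEEP) × Vt = 0.5 × (16 − 5) × 0.540 L = 0.5 × 11.0 × 0.540 = 2.97 L·cmH2O.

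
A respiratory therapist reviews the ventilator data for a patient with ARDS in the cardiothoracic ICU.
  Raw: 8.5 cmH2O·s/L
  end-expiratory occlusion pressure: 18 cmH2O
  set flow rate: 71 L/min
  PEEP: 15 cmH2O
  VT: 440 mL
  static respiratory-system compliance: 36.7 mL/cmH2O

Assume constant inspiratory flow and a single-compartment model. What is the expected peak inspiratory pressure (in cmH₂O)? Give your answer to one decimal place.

Flow: 71 L/min ÷ 60 = 1.1833 L/s.
Total PEEP = 18 cmH2O (set 15 + intrinsic 3); this is the baseline alveolar pressure.
Equation of motion (constant flow): PIP = Vt/C + R·V̇ + PEEP.
PIP = 440/36.7 + 8.5×1.1833 + 18 = 11.989 + 10.058 + 18 = 40.047 cmH2O.

40.0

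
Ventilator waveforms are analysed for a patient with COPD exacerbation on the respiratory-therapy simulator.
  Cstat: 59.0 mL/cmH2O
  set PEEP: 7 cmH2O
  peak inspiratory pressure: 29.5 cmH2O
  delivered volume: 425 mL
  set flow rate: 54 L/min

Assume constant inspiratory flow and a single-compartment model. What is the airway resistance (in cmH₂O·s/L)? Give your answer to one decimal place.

Flow: 54 L/min ÷ 60 = 0.9 L/s.
Equation of motion (constant flow): PIP = Vt/C + R·V̇ + PEEP.
R·V̇ = PIP − Vt/C − PEEP = 29.5 − 425/59.0 − 7 = 29.5 − 7.203 − 7 = 15.297 cmH2O.
R = 15.297 / 0.9 = 16.997 cmH2O·s/L.

17.0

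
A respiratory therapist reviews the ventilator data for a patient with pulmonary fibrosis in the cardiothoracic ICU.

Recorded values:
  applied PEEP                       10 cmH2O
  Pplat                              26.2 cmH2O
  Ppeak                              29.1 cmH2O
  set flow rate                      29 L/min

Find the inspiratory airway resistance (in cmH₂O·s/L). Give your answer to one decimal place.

6.0

Flow: 29 L/min ÷ 60 = 0.4833 L/s.
Raw = (PIP − Pplat) / flow = (29.1 − 26.2) / 0.4833 = 2.9 / 0.4833 = 6.0 cmH2O·s/L.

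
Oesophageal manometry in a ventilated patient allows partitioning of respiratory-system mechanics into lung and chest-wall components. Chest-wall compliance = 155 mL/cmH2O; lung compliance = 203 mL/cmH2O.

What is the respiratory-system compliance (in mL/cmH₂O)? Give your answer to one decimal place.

87.9

Lung and chest wall are elastances in series: 1/Crs = 1/CL + 1/Ccw.
1/Crs = 1/203 + 1/155 = 0.01138.
Crs = 87.873 mL/cmH2O.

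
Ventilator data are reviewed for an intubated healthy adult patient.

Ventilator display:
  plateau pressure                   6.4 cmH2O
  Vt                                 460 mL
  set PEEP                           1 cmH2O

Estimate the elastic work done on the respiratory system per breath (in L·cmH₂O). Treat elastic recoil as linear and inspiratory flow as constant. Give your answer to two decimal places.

1.24

Elastic work ≈ ½ × (Pplat − PEEP) × Vt = 0.5 × (6.4 − 1) × 0.460 L = 0.5 × 5.4 × 0.460 = 1.242 L·cmH2O.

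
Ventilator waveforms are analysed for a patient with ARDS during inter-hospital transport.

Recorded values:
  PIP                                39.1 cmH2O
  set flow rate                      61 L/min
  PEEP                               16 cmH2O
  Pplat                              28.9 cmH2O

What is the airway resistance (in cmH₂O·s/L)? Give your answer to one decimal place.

10.0

Flow: 61 L/min ÷ 60 = 1.0167 L/s.
Raw = (PIP − Pplat) / flow = (39.1 − 28.9) / 1.0167 = 10.2 / 1.0167 = 10.032 cmH2O·s/L.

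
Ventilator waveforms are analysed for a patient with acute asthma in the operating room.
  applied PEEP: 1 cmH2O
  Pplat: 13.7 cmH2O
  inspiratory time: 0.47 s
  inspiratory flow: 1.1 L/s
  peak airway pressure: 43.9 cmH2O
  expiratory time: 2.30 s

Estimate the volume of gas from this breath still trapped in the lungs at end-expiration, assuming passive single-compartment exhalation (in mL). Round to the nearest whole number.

66

Vt = flow × Ti = 1.1 L/s × 0.47 s × 1000 mL/L = 517.0 mL.
R = (PIP − Pplat)/V̇ = (43.9 − 13.7) / 1.1 = 30.2/1.1 = 27.455 cmH2O·s/L.
C = Vt/(Pplat − PEEP) = 517.0 / (13.7 − 1) = 517.0/12.7 = 40.709 mL/cmH2O.
τ = R × C = 27.455 × 0.04071 L/cmH2O = 1.118 s.
Fraction remaining = e^(−Te/τ) = e^(−2.30/1.118) = 0.1278.
Trapped volume = 517.0 × 0.1278 = 66.073 mL.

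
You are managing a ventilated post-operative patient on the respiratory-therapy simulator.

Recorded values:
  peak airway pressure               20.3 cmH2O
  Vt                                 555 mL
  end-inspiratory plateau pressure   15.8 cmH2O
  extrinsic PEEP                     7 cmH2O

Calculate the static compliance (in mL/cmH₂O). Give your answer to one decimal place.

Cstat = Vt / (Pplat − PEEP) = 555 / (15.8 − 7) = 555 / 8.8 = 63.068 mL/cmH2O.

63.1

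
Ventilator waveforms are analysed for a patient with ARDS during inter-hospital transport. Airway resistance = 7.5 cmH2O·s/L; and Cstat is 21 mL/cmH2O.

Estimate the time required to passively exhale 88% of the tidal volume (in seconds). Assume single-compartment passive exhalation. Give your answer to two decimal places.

0.33

τ = R × C = 7.5 × 21 mL/cmH2O = 7.5 × 0.021 L/cmH2O = 0.1575 s.
Exhaled fraction f = 1 − e^(−t/τ) → t = −τ·ln(1 − f) = −0.1575·ln(0.12) = 0.3339 s.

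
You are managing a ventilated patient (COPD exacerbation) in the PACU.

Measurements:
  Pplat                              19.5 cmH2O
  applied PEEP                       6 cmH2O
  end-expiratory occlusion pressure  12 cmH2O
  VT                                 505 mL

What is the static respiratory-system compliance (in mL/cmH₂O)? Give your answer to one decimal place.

End-expiratory occlusion gives total PEEP = 12 cmH2O (intrinsic PEEP = 12 − 6 = 6). Use total PEEP for the elastic gradient.
Cstat = Vt / (Pplat − PEEPtotal) = 505 / (19.5 − 12) = 505 / 7.5 = 67.333 mL/cmH2O.

67.3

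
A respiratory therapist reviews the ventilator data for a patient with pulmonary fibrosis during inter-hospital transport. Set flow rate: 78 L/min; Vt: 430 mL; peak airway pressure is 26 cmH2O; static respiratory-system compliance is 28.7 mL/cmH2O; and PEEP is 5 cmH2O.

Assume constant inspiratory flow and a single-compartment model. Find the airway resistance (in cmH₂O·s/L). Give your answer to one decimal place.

Flow: 78 L/min ÷ 60 = 1.3 L/s.
Equation of motion (constant flow): PIP = Vt/C + R·V̇ + PEEP.
R·V̇ = PIP − Vt/C − PEEP = 26 − 430/28.7 − 5 = 26 − 14.983 − 5 = 6.017 cmH2O.
R = 6.017 / 1.3 = 4.628 cmH2O·s/L.

4.6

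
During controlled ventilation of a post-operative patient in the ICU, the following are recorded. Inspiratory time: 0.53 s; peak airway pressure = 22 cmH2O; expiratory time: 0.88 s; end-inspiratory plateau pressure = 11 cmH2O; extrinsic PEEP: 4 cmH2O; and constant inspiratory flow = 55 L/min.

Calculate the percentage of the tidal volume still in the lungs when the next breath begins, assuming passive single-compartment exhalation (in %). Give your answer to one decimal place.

34.8

Flow: 55 L/min ÷ 60 = 0.9167 L/s.
Vt = flow × Ti = 0.9167 L/s × 0.53 s × 1000 mL/L = 485.85 mL.
R = (PIP − Pplat)/V̇ = (22 − 11) / 0.9167 = 11.0/0.9167 = 12.0 cmH2O·s/L.
C = Vt/(Pplat − PEEP) = 485.85 / (11 − 4) = 485.85/7.0 = 69.407 mL/cmH2O.
τ = R × C = 12.0 × 0.06941 L/cmH2O = 0.8329 s.
Fraction remaining at end-expiration = e^(−Te/τ) = e^(−0.88/0.8329) = 0.3477 → 34.77%.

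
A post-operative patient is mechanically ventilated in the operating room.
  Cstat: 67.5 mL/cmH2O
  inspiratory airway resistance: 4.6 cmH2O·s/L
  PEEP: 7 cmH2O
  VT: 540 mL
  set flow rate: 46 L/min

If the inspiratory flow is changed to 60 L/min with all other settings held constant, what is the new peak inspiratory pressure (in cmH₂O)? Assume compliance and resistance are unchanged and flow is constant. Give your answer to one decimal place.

Flow: 46 L/min ÷ 60 = 0.7667 L/s.
New flow: 60 L/min ÷ 60 = 1 L/s.
PIP = Vt/C + R·V̇ + PEEP (constant-flow equation of motion).
Only the resistive term changes: ΔPIP = R × ΔV̇ = 4.6 × (1 − 0.7667) = 4.6 × 0.2333 = 1.073 cmH2O.
Original PIP = 540/67.5 + 4.6×0.7667 + 7 = 18.527 cmH2O; new PIP = 18.527 + (1.073) = 19.6 cmH2O.

19.6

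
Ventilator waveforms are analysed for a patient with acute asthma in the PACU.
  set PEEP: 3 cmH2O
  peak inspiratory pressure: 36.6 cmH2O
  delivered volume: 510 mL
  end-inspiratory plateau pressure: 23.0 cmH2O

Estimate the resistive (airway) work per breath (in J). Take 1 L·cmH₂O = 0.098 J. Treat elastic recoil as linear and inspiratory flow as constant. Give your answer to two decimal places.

With constant inspiratory flow the resistive pressure is constant at PIP − Pplat = 36.6 − 23.0 = 13.6 cmH2O, so resistive work = 13.6 × 0.510 = 6.936 L·cmH2O.
× 0.098 J/(L·cmH2O) → 0.6797 J.

0.68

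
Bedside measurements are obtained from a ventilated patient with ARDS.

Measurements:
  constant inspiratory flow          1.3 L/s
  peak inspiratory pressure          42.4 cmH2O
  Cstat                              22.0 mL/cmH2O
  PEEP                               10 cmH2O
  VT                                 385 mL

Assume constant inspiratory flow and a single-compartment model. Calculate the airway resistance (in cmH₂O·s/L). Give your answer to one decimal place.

Equation of motion (constant flow): PIP = Vt/C + R·V̇ + PEEP.
R·V̇ = PIP − Vt/C − PEEP = 42.4 − 385/22.0 − 10 = 42.4 − 17.5 − 10 = 14.9 cmH2O.
R = 14.9 / 1.3 = 11.462 cmH2O·s/L.

11.5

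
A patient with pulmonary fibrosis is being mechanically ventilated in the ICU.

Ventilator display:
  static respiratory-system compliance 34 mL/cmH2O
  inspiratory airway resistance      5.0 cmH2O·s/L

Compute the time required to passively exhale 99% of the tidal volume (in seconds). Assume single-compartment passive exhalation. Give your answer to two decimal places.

τ = R × C = 5.0 × 34 mL/cmH2O = 5.0 × 0.034 L/cmH2O = 0.17 s.
Exhaled fraction f = 1 − e^(−t/τ) → t = −τ·ln(1 − f) = −0.17·ln(0.01) = 0.7829 s.

0.78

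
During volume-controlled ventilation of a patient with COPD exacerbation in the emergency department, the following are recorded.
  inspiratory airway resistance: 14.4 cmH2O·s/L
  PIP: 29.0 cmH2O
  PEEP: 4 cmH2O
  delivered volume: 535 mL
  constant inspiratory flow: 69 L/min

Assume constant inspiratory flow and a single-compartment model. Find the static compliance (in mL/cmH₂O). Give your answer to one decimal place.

63.4

Flow: 69 L/min ÷ 60 = 1.15 L/s.
Equation of motion (constant flow): PIP = Vt/C + R·V̇ + PEEP.
Vt/C = PIP − R·V̇ − PEEP = 29.0 − 14.4×1.15 − 4 = 29.0 − 16.56 − 4 = 8.44 cmH2O.
C = Vt / 8.44 = 535 / 8.44 = 63.389 mL/cmH2O.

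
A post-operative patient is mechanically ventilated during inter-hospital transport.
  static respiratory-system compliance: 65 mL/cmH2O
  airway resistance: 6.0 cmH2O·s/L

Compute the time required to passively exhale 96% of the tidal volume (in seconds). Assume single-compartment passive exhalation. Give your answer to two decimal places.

1.26

τ = R × C = 6.0 × 65 mL/cmH2O = 6.0 × 0.065 L/cmH2O = 0.39 s.
Exhaled fraction f = 1 − e^(−t/τ) → t = −τ·ln(1 − f) = −0.39·ln(0.04) = 1.255 s.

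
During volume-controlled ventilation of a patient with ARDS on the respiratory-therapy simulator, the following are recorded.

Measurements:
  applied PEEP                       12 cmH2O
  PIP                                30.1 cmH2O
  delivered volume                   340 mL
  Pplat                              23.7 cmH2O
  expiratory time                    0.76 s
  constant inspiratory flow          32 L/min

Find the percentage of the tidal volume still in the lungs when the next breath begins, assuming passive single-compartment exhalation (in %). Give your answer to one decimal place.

Flow: 32 L/min ÷ 60 = 0.5333 L/s.
R = (PIP − Pplat)/V̇ = (30.1 − 23.7) / 0.5333 = 6.4/0.5333 = 12.001 cmH2O·s/L.
C = Vt/(Pplat − PEEP) = 340.0 / (23.7 − 12) = 340.0/11.7 = 29.06 mL/cmH2O.
τ = R × C = 12.001 × 0.02906 L/cmH2O = 0.3487 s.
Fraction remaining at end-expiration = e^(−Te/τ) = e^(−0.76/0.3487) = 0.1131 → 11.31%.

11.3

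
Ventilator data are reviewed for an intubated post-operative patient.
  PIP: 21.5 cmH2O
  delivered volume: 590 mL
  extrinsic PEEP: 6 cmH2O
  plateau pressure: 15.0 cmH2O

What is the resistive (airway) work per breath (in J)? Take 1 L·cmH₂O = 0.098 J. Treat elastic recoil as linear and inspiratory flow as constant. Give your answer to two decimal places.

With constant inspiratory flow the resistive pressure is constant at PIP − Pplat = 21.5 − 15.0 = 6.5 cmH2O, so resistive work = 6.5 × 0.590 = 3.835 L·cmH2O.
× 0.098 J/(L·cmH2O) → 0.3758 J.

0.38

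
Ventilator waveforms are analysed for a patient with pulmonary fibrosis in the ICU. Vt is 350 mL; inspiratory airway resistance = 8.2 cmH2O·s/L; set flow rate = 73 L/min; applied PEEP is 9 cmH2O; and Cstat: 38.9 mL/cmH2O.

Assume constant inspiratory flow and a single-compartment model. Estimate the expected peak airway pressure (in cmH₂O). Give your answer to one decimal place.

28.0

Flow: 73 L/min ÷ 60 = 1.2167 L/s.
Equation of motion (constant flow): PIP = Vt/C + R·V̇ + PEEP.
PIP = 350/38.9 + 8.2×1.2167 + 9 = 8.997 + 9.977 + 9 = 27.974 cmH2O.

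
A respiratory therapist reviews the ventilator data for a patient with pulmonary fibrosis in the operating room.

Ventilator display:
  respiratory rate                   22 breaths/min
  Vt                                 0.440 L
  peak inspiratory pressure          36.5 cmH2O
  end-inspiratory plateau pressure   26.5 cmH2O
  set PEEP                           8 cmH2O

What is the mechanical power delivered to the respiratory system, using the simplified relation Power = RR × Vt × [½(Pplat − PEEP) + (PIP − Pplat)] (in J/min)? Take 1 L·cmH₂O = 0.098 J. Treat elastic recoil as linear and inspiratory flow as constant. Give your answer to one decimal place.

Per-breath work = Vt × [½(Pplat−PEEP) + (PIP−Pplat)] = 0.440 × [0.5×18.5 + 10.0] = 0.440 × 19.25 = 8.47 L·cmH2O.
Power = 22 × 8.47 = 186.34 L·cmH2O/min.
× 0.098 J/(L·cmH2O) → 18.261 J/min.

18.3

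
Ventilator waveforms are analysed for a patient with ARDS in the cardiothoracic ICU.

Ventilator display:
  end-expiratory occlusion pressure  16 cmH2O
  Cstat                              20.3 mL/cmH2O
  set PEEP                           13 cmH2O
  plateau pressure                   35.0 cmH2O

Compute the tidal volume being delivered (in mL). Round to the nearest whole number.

End-expiratory occlusion gives total PEEP = 16 cmH2O (intrinsic PEEP = 16 − 13 = 3). Use total PEEP for the elastic gradient.
Vt = Cstat × (Pplat − PEEPtotal) = 20.3 × (35.0 − 16) = 20.3 × 19.0 = 385.7 mL.

386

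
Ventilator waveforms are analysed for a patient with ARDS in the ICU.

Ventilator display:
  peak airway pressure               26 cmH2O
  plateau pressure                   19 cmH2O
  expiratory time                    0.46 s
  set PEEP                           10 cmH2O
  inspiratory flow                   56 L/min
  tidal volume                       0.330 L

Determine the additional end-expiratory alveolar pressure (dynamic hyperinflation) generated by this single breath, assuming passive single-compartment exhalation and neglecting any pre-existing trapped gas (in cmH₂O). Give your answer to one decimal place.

Flow: 56 L/min ÷ 60 = 0.9333 L/s.
R = (PIP − Pplat)/V̇ = (26 − 19) / 0.9333 = 7.0/0.9333 = 7.5 cmH2O·s/L.
C = Vt/(Pplat − PEEP) = 330.0 / (19 − 10) = 330.0/9.0 = 36.667 mL/cmH2O.
τ = R × C = 7.5 × 0.03667 L/cmH2O = 0.275 s.
Fraction remaining = e^(−Te/τ) = e^(−0.46/0.275) = 0.1877; trapped volume = 330.0 × 0.1877 = 61.941 mL.
Additional alveolar pressure from trapping ≈ V_trapped / C = 61.941 / 36.667 = 1.689 cmH2O.

1.7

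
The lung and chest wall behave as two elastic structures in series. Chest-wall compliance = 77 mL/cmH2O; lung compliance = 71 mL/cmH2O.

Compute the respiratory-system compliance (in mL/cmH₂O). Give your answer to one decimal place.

Lung and chest wall are elastances in series: 1/Crs = 1/CL + 1/Ccw.
1/Crs = 1/71 + 1/77 = 0.02707.
Crs = 36.941 mL/cmH2O.

36.9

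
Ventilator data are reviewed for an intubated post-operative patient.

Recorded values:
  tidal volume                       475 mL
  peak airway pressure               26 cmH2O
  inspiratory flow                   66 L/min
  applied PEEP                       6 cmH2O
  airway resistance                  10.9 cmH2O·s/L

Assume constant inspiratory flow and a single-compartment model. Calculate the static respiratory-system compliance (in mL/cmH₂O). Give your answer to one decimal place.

Flow: 66 L/min ÷ 60 = 1.1 L/s.
Equation of motion (constant flow): PIP = Vt/C + R·V̇ + PEEP.
Vt/C = PIP − R·V̇ − PEEP = 26 − 10.9×1.1 − 6 = 26 − 11.99 − 6 = 8.01 cmH2O.
C = Vt / 8.01 = 475 / 8.01 = 59.301 mL/cmH2O.

59.3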